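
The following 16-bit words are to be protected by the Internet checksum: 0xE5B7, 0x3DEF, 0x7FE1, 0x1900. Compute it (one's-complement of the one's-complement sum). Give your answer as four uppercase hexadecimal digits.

4377

One's-complement addition (fold any carry out of bit 15 back into bit 0):
  0xE5B7 + 0x3DEF = 0x123A6 → wrap carry → 0x23A7
  0x23A7 + 0x7FE1 = 0x0A388
  0xA388 + 0x1900 = 0x0BC88
One's-complement sum = 0xBC88.
Checksum = ~0xBC88 & 0xFFFF = 0x4377.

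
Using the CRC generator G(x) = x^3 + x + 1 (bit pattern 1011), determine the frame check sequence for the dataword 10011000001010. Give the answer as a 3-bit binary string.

Append 3 zeros: 10011000001010000. Divide by 1011 (XOR where the leading bit is 1):
  pos 0: 1001 XOR 1011 = 0010
  pos 2: 1010 XOR 1011 = 0001
  pos 5: 1000 XOR 1011 = 0011
  pos 7: 1101 XOR 1011 = 0110
  pos 8: 1100 XOR 1011 = 0111
  pos 9: 1111 XOR 1011 = 0100
  pos 10: 1000 XOR 1011 = 0011
  pos 12: 1100 XOR 1011 = 0111
  pos 13: 1110 XOR 1011 = 0101
Remainder (last 3 bits) = 101. This is the CRC / FCS.

101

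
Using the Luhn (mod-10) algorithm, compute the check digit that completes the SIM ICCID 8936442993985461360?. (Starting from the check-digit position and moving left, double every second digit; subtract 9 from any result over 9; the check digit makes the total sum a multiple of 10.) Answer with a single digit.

Partial digits right→left: 0 6 3 1 6 4 5 8 9 3 9 9 2 4 4 6 3 9 8
Double every second digit counting from the check-digit position (so the 1st, 3rd, 5th, ... of the partial from the right).
  doubled (with −9 where >9): 0 6 3 1 9 9 4 8 6 7 → sum 53
  kept as-is: 6 1 4 8 3 9 4 6 9 → sum 50
Total = 53 + 50 = 103.
Check digit = (10 − (103 mod 10)) mod 10 = 7.

7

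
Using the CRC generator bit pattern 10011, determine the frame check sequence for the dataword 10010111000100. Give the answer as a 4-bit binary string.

Append 4 zeros: 100101110001000000. Divide by 10011 (XOR where the leading bit is 1):
  pos 0: 10010 XOR 10011 = 00001
  pos 4: 11110 XOR 10011 = 01101
  pos 5: 11010 XOR 10011 = 01001
  pos 6: 10010 XOR 10011 = 00001
  pos 10: 11000 XOR 10011 = 01011
  pos 11: 10110 XOR 10011 = 00101
  pos 13: 10100 XOR 10011 = 00111
Remainder (last 4 bits) = 0111. This is the CRC / FCS.

0111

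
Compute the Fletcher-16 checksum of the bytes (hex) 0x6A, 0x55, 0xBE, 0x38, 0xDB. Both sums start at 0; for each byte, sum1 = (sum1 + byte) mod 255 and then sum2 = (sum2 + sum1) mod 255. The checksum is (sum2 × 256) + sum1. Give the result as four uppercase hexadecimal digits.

Running sums (mod 255):
  after byte 0 (0x6A): sum1=106, sum2=106
  after byte 1 (0x55): sum1=191, sum2=42
  after byte 2 (0xBE): sum1=126, sum2=168
  after byte 3 (0x38): sum1=182, sum2=95
  after byte 4 (0xDB): sum1=146, sum2=241
Checksum = sum2·256 + sum1 = 241·256 + 146 = 61842 = 0xF192.

F192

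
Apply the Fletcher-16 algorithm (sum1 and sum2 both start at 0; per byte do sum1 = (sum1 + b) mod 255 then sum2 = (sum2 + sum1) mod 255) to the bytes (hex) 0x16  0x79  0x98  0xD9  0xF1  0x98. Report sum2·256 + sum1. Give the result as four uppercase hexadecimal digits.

Running sums (mod 255):
  after byte 0 (0x16): sum1=22, sum2=22
  after byte 1 (0x79): sum1=143, sum2=165
  after byte 2 (0x98): sum1=40, sum2=205
  after byte 3 (0xD9): sum1=2, sum2=207
  after byte 4 (0xF1): sum1=243, sum2=195
  after byte 5 (0x98): sum1=140, sum2=80
Checksum = sum2·256 + sum1 = 80·256 + 140 = 20620 = 0x508C.

508C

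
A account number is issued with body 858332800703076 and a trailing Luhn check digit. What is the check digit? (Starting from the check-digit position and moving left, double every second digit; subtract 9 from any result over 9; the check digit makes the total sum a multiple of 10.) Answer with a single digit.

3

Partial digits right→left: 6 7 0 3 0 7 0 0 8 2 3 3 8 5 8
Double every second digit counting from the check-digit position (so the 1st, 3rd, 5th, ... of the partial from the right).
  doubled (with −9 where >9): 3 0 0 0 7 6 7 7 → sum 30
  kept as-is: 7 3 7 0 2 3 5 → sum 27
Total = 30 + 27 = 57.
Check digit = (10 − (57 mod 10)) mod 10 = 3.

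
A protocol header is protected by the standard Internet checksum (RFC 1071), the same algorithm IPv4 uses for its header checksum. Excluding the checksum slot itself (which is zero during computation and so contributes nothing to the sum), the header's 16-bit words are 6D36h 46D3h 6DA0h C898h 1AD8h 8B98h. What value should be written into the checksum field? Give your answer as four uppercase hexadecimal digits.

6F4C

One's-complement addition (fold any carry out of bit 15 back into bit 0):
  0x6D36 + 0x46D3 = 0x0B409
  0xB409 + 0x6DA0 = 0x121A9 → wrap carry → 0x21AA
  0x21AA + 0xC898 = 0x0EA42
  0xEA42 + 0x1AD8 = 0x1051A → wrap carry → 0x051B
  0x051B + 0x8B98 = 0x090B3
One's-complement sum = 0x90B3.
Checksum = ~0x90B3 & 0xFFFF = 0x6F4C.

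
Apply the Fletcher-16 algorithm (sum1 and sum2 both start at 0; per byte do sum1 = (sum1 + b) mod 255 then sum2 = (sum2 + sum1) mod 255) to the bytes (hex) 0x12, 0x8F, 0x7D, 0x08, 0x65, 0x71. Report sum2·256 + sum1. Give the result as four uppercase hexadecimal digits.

Running sums (mod 255):
  after byte 0 (0x12): sum1=18, sum2=18
  after byte 1 (0x8F): sum1=161, sum2=179
  after byte 2 (0x7D): sum1=31, sum2=210
  after byte 3 (0x08): sum1=39, sum2=249
  after byte 4 (0x65): sum1=140, sum2=134
  after byte 5 (0x71): sum1=253, sum2=132
Checksum = sum2·256 + sum1 = 132·256 + 253 = 34045 = 0x84FD.

84FD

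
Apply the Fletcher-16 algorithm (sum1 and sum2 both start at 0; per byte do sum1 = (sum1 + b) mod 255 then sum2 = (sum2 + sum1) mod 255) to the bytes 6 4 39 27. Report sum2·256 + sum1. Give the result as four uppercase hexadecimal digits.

Running sums (mod 255):
  after byte 0 (6): sum1=6, sum2=6
  after byte 1 (4): sum1=10, sum2=16
  after byte 2 (39): sum1=49, sum2=65
  after byte 3 (27): sum1=76, sum2=141
Checksum = sum2·256 + sum1 = 141·256 + 76 = 36172 = 0x8D4C.

8D4C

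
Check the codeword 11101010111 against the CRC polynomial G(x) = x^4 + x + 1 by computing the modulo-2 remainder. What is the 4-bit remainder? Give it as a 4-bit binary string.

Modulo-2 division of 11101010111 by 10011:
  pos 0: 11101 XOR 10011 = 01110
  pos 1: 11100 XOR 10011 = 01111
  pos 2: 11111 XOR 10011 = 01100
  pos 3: 11000 XOR 10011 = 01011
  pos 4: 10111 XOR 10011 = 00100
  pos 6: 10011 XOR 10011 = 00000
Remainder = 0000 (zero — the frame passes the CRC check).

0000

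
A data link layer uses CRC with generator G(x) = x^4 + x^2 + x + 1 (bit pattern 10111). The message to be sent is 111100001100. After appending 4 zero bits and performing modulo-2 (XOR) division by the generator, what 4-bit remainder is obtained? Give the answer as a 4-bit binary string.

Append 4 zeros: 1111000011000000. Divide by 10111 (XOR where the leading bit is 1):
  pos 0: 11110 XOR 10111 = 01001
  pos 1: 10010 XOR 10111 = 00101
  pos 3: 10100 XOR 10111 = 00011
  pos 6: 11110 XOR 10111 = 01001
  pos 7: 10010 XOR 10111 = 00101
  pos 9: 10100 XOR 10111 = 00011
Remainder (last 4 bits) = 1100. This is the CRC / FCS.

1100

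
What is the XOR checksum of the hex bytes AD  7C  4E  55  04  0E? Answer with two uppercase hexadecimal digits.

C0

XOR the bytes together:
  start with 0xAD
  0xAD ⊕ 0x7C = 0xD1
  0xD1 ⊕ 0x4E = 0x9F
  0x9F ⊕ 0x55 = 0xCA
  0xCA ⊕ 0x04 = 0xCE
  0xCE ⊕ 0x0E = 0xC0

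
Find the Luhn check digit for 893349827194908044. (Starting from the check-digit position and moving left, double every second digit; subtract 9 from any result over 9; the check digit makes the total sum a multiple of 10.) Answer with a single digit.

4

Partial digits right→left: 4 4 0 8 0 9 4 9 1 7 2 8 9 4 3 3 9 8
Double every second digit counting from the check-digit position (so the 1st, 3rd, 5th, ... of the partial from the right).
  doubled (with −9 where >9): 8 0 0 8 2 4 9 6 9 → sum 46
  kept as-is: 4 8 9 9 7 8 4 3 8 → sum 60
Total = 46 + 60 = 106.
Check digit = (10 − (106 mod 10)) mod 10 = 4.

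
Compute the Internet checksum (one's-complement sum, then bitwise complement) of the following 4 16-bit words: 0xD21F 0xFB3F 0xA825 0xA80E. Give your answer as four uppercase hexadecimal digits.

One's-complement addition (fold any carry out of bit 15 back into bit 0):
  0xD21F + 0xFB3F = 0x1CD5E → wrap carry → 0xCD5F
  0xCD5F + 0xA825 = 0x17584 → wrap carry → 0x7585
  0x7585 + 0xA80E = 0x11D93 → wrap carry → 0x1D94
One's-complement sum = 0x1D94.
Checksum = ~0x1D94 & 0xFFFF = 0xE26B.

E26B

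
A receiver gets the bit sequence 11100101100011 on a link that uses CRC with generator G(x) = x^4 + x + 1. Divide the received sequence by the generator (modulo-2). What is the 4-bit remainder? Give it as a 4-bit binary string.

Modulo-2 division of 11100101100011 by 10011:
  pos 0: 11100 XOR 10011 = 01111
  pos 1: 11111 XOR 10011 = 01100
  pos 2: 11000 XOR 10011 = 01011
  pos 3: 10111 XOR 10011 = 00100
  pos 5: 10010 XOR 10011 = 00001
  pos 9: 10011 XOR 10011 = 00000
Remainder = 0000 (zero — the frame passes the CRC check).

0000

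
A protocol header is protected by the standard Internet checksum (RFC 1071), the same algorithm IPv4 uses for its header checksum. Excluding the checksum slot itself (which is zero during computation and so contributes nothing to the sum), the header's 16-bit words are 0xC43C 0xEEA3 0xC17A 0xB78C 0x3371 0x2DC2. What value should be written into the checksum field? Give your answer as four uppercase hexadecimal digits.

One's-complement addition (fold any carry out of bit 15 back into bit 0):
  0xC43C + 0xEEA3 = 0x1B2DF → wrap carry → 0xB2E0
  0xB2E0 + 0xC17A = 0x1745A → wrap carry → 0x745B
  0x745B + 0xB78C = 0x12BE7 → wrap carry → 0x2BE8
  0x2BE8 + 0x3371 = 0x05F59
  0x5F59 + 0x2DC2 = 0x08D1B
One's-complement sum = 0x8D1B.
Checksum = ~0x8D1B & 0xFFFF = 0x72E4.

72E4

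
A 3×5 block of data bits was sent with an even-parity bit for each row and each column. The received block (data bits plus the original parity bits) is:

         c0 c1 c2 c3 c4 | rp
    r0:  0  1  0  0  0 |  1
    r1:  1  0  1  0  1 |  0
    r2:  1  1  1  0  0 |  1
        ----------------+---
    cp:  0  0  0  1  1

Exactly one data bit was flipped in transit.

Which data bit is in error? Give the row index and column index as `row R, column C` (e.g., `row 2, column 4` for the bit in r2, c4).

Recompute each row's even parity and compare to rp:
  r0: data parity 1, sent rp 1 → ok
  r1: data parity 1, sent rp 0 → mismatch
  r2: data parity 1, sent rp 1 → ok
Recompute each column's even parity and compare to cp:
  c0: data parity 0, sent cp 0 → ok
  c1: data parity 0, sent cp 0 → ok
  c2: data parity 0, sent cp 0 → ok
  c3: data parity 0, sent cp 1 → mismatch
  c4: data parity 1, sent cp 1 → ok
Exactly one row (r1) and one column (c3) fail → the flipped bit is at their intersection.

row 1, column 3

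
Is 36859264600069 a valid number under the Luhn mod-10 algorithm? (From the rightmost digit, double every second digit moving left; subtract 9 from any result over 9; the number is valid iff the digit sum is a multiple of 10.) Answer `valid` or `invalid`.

From the right, keep odd positions and double even positions (subtract 9 from any doubled value over 9):
  doubled (positions 2,4,...): 3 0 3 3 9 7 6 → sum 31
  kept (positions 1,3,...): 9 0 0 4 2 5 6 → sum 26
Total = 57.
57 mod 10 = 7, so the number is invalid.

invalid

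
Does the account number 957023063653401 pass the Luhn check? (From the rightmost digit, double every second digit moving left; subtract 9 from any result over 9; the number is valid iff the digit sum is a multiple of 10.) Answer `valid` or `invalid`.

valid

From the right, keep odd positions and double even positions (subtract 9 from any doubled value over 9):
  doubled (positions 2,4,...): 0 6 3 3 6 0 1 → sum 19
  kept (positions 1,3,...): 1 4 5 3 0 2 7 9 → sum 31
Total = 50.
50 mod 10 = 0, so the number is valid.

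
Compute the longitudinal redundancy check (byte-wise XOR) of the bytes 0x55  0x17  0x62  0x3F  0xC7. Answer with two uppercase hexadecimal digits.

XOR the bytes together:
  start with 0x55
  0x55 ⊕ 0x17 = 0x42
  0x42 ⊕ 0x62 = 0x20
  0x20 ⊕ 0x3F = 0x1F
  0x1F ⊕ 0xC7 = 0xD8

D8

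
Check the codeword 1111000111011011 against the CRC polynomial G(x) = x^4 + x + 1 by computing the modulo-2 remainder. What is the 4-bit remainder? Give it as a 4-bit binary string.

Modulo-2 division of 1111000111011011 by 10011:
  pos 0: 11110 XOR 10011 = 01101
  pos 1: 11010 XOR 10011 = 01001
  pos 2: 10010 XOR 10011 = 00001
  pos 6: 11110 XOR 10011 = 01101
  pos 7: 11011 XOR 10011 = 01000
  pos 8: 10001 XOR 10011 = 00010
  pos 11: 10011 XOR 10011 = 00000
Remainder = 0000 (zero — the frame passes the CRC check).

0000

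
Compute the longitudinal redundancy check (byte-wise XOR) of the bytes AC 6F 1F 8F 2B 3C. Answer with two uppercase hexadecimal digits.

XOR the bytes together:
  start with 0xAC
  0xAC ⊕ 0x6F = 0xC3
  0xC3 ⊕ 0x1F = 0xDC
  0xDC ⊕ 0x8F = 0x53
  0x53 ⊕ 0x2B = 0x78
  0x78 ⊕ 0x3C = 0x44

44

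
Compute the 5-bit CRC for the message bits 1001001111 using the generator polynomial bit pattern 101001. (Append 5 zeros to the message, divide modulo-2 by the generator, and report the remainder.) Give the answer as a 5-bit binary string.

00000

Append 5 zeros: 100100111100000. Divide by 101001 (XOR where the leading bit is 1):
  pos 0: 100100 XOR 101001 = 001101
  pos 2: 110111 XOR 101001 = 011110
  pos 3: 111101 XOR 101001 = 010100
  pos 4: 101001 XOR 101001 = 000000
Remainder (last 5 bits) = 00000. This is the CRC / FCS.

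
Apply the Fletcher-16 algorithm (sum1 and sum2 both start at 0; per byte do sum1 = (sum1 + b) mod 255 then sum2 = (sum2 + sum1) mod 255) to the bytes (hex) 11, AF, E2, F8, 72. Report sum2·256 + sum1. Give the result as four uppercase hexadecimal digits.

210F

Running sums (mod 255):
  after byte 0 (11): sum1=17, sum2=17
  after byte 1 (AF): sum1=192, sum2=209
  after byte 2 (E2): sum1=163, sum2=117
  after byte 3 (F8): sum1=156, sum2=18
  after byte 4 (72): sum1=15, sum2=33
Checksum = sum2·256 + sum1 = 33·256 + 15 = 8463 = 0x210F.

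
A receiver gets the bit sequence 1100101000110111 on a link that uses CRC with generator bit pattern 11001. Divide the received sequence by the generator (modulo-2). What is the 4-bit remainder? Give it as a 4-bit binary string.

Modulo-2 division of 1100101000110111 by 11001:
  pos 0: 11001 XOR 11001 = 00000
  pos 6: 10001 XOR 11001 = 01000
  pos 7: 10001 XOR 11001 = 01000
  pos 8: 10000 XOR 11001 = 01001
  pos 9: 10011 XOR 11001 = 01010
  pos 10: 10101 XOR 11001 = 01100
  pos 11: 11001 XOR 11001 = 00000
Remainder = 0000 (zero — the frame passes the CRC check).

0000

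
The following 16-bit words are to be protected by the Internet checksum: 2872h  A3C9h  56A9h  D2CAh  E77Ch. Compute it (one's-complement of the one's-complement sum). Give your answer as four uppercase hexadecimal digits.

One's-complement addition (fold any carry out of bit 15 back into bit 0):
  0x2872 + 0xA3C9 = 0x0CC3B
  0xCC3B + 0x56A9 = 0x122E4 → wrap carry → 0x22E5
  0x22E5 + 0xD2CA = 0x0F5AF
  0xF5AF + 0xE77C = 0x1DD2B → wrap carry → 0xDD2C
One's-complement sum = 0xDD2C.
Checksum = ~0xDD2C & 0xFFFF = 0x22D3.

22D3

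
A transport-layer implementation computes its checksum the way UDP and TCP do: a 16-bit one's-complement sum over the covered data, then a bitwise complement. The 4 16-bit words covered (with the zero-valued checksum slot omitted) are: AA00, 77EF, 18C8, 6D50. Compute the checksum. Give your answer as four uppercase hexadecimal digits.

One's-complement addition (fold any carry out of bit 15 back into bit 0):
  0xAA00 + 0x77EF = 0x121EF → wrap carry → 0x21F0
  0x21F0 + 0x18C8 = 0x03AB8
  0x3AB8 + 0x6D50 = 0x0A808
One's-complement sum = 0xA808.
Checksum = ~0xA808 & 0xFFFF = 0x57F7.

57F7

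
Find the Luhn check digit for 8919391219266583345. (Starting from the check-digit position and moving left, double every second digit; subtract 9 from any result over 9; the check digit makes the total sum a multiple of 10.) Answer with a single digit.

4

Partial digits right→left: 5 4 3 3 8 5 6 6 2 9 1 2 1 9 3 9 1 9 8
Double every second digit counting from the check-digit position (so the 1st, 3rd, 5th, ... of the partial from the right).
  doubled (with −9 where >9): 1 6 7 3 4 2 2 6 2 7 → sum 40
  kept as-is: 4 3 5 6 9 2 9 9 9 → sum 56
Total = 40 + 56 = 96.
Check digit = (10 − (96 mod 10)) mod 10 = 4.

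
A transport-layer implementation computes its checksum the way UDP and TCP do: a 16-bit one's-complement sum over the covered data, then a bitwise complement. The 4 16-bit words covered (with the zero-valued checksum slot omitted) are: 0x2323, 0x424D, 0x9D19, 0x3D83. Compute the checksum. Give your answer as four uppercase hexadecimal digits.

One's-complement addition (fold any carry out of bit 15 back into bit 0):
  0x2323 + 0x424D = 0x06570
  0x6570 + 0x9D19 = 0x10289 → wrap carry → 0x028A
  0x028A + 0x3D83 = 0x0400D
One's-complement sum = 0x400D.
Checksum = ~0x400D & 0xFFFF = 0xBFF2.

BFF2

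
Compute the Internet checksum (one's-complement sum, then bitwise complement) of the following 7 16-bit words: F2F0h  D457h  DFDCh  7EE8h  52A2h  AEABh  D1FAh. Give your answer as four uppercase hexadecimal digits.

One's-complement addition (fold any carry out of bit 15 back into bit 0):
  0xF2F0 + 0xD457 = 0x1C747 → wrap carry → 0xC748
  0xC748 + 0xDFDC = 0x1A724 → wrap carry → 0xA725
  0xA725 + 0x7EE8 = 0x1260D → wrap carry → 0x260E
  0x260E + 0x52A2 = 0x078B0
  0x78B0 + 0xAEAB = 0x1275B → wrap carry → 0x275C
  0x275C + 0xD1FA = 0x0F956
One's-complement sum = 0xF956.
Checksum = ~0xF956 & 0xFFFF = 0x06A9.

06A9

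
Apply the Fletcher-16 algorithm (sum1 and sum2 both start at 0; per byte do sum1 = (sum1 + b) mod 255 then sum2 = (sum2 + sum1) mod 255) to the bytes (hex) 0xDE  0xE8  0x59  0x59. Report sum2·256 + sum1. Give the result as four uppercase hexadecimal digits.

427A

Running sums (mod 255):
  after byte 0 (0xDE): sum1=222, sum2=222
  after byte 1 (0xE8): sum1=199, sum2=166
  after byte 2 (0x59): sum1=33, sum2=199
  after byte 3 (0x59): sum1=122, sum2=66
Checksum = sum2·256 + sum1 = 66·256 + 122 = 17018 = 0x427A.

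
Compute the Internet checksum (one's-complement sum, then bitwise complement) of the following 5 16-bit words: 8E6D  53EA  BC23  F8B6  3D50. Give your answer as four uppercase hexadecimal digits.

2B7D

One's-complement addition (fold any carry out of bit 15 back into bit 0):
  0x8E6D + 0x53EA = 0x0E257
  0xE257 + 0xBC23 = 0x19E7A → wrap carry → 0x9E7B
  0x9E7B + 0xF8B6 = 0x19731 → wrap carry → 0x9732
  0x9732 + 0x3D50 = 0x0D482
One's-complement sum = 0xD482.
Checksum = ~0xD482 & 0xFFFF = 0x2B7D.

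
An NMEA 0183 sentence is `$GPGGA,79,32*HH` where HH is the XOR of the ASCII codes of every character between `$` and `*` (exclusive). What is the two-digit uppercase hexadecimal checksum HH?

59

XOR the ASCII codes of the payload characters:
  'G' = 0x47 → acc = 0x47
  'P' = 0x50 → acc = 0x17
  'G' = 0x47 → acc = 0x50
  'G' = 0x47 → acc = 0x17
  'A' = 0x41 → acc = 0x56
  ',' = 0x2C → acc = 0x7A
  '7' = 0x37 → acc = 0x4D
  '9' = 0x39 → acc = 0x74
  ',' = 0x2C → acc = 0x58
  '3' = 0x33 → acc = 0x6B
  '2' = 0x32 → acc = 0x59
Checksum = 0x59.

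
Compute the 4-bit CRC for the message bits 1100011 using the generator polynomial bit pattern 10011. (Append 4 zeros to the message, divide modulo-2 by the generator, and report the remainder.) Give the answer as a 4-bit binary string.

Append 4 zeros: 11000110000. Divide by 10011 (XOR where the leading bit is 1):
  pos 0: 11000 XOR 10011 = 01011
  pos 1: 10111 XOR 10011 = 00100
  pos 3: 10010 XOR 10011 = 00001
Remainder (last 4 bits) = 1000. This is the CRC / FCS.

1000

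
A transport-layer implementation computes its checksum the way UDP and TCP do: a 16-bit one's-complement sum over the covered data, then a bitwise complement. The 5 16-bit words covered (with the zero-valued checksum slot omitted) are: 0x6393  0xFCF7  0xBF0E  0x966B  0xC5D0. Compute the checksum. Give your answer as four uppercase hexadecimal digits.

One's-complement addition (fold any carry out of bit 15 back into bit 0):
  0x6393 + 0xFCF7 = 0x1608A → wrap carry → 0x608B
  0x608B + 0xBF0E = 0x11F99 → wrap carry → 0x1F9A
  0x1F9A + 0x966B = 0x0B605
  0xB605 + 0xC5D0 = 0x17BD5 → wrap carry → 0x7BD6
One's-complement sum = 0x7BD6.
Checksum = ~0x7BD6 & 0xFFFF = 0x8429.

8429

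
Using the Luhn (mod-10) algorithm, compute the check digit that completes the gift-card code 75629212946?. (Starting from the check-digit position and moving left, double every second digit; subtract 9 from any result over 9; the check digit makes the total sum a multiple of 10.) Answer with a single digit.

Partial digits right→left: 6 4 9 2 1 2 9 2 6 5 7
Double every second digit counting from the check-digit position (so the 1st, 3rd, 5th, ... of the partial from the right).
  doubled (with −9 where >9): 3 9 2 9 3 5 → sum 31
  kept as-is: 4 2 2 2 5 → sum 15
Total = 31 + 15 = 46.
Check digit = (10 − (46 mod 10)) mod 10 = 4.

4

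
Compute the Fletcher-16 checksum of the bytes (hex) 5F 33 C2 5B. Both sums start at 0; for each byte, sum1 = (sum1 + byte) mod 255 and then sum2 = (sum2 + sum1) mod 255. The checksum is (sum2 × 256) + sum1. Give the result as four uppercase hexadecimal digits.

Running sums (mod 255):
  after byte 0 (5F): sum1=95, sum2=95
  after byte 1 (33): sum1=146, sum2=241
  after byte 2 (C2): sum1=85, sum2=71
  after byte 3 (5B): sum1=176, sum2=247
Checksum = sum2·256 + sum1 = 247·256 + 176 = 63408 = 0xF7B0.

F7B0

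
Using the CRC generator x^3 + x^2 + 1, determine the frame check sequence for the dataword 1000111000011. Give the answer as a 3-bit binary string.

Append 3 zeros: 1000111000011000. Divide by 1101 (XOR where the leading bit is 1):
  pos 0: 1000 XOR 1101 = 0101
  pos 1: 1011 XOR 1101 = 0110
  pos 2: 1101 XOR 1101 = 0000
  pos 6: 1000 XOR 1101 = 0101
  pos 7: 1010 XOR 1101 = 0111
  pos 8: 1111 XOR 1101 = 0010
  pos 10: 1010 XOR 1101 = 0111
  pos 11: 1110 XOR 1101 = 0011
Remainder (last 3 bits) = 110. This is the CRC / FCS.

110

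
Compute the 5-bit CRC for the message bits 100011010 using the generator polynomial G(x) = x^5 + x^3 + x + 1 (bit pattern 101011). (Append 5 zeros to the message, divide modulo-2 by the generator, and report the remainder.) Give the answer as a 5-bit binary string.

Append 5 zeros: 10001101000000. Divide by 101011 (XOR where the leading bit is 1):
  pos 0: 100011 XOR 101011 = 001000
  pos 2: 100001 XOR 101011 = 001010
  pos 4: 101000 XOR 101011 = 000011
  pos 8: 110000 XOR 101011 = 011011
Remainder (last 5 bits) = 11011. This is the CRC / FCS.

11011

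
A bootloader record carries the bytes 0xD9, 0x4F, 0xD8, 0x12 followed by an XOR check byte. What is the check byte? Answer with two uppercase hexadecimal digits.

5C

XOR the bytes together:
  start with 0xD9
  0xD9 ⊕ 0x4F = 0x96
  0x96 ⊕ 0xD8 = 0x4E
  0x4E ⊕ 0x12 = 0x5C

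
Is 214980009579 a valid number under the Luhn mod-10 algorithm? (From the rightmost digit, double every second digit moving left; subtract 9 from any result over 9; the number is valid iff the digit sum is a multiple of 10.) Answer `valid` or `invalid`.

invalid

From the right, keep odd positions and double even positions (subtract 9 from any doubled value over 9):
  doubled (positions 2,4,...): 5 9 0 7 8 4 → sum 33
  kept (positions 1,3,...): 9 5 0 0 9 1 → sum 24
Total = 57.
57 mod 10 = 7, so the number is invalid.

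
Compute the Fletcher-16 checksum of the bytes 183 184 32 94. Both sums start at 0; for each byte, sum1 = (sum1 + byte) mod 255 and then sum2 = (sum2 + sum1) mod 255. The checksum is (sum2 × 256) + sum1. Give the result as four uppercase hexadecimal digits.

A7EE

Running sums (mod 255):
  after byte 0 (183): sum1=183, sum2=183
  after byte 1 (184): sum1=112, sum2=40
  after byte 2 (32): sum1=144, sum2=184
  after byte 3 (94): sum1=238, sum2=167
Checksum = sum2·256 + sum1 = 167·256 + 238 = 42990 = 0xA7EE.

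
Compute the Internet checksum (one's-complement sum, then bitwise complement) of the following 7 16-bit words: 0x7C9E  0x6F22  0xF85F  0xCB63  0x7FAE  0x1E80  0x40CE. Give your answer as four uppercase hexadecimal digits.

One's-complement addition (fold any carry out of bit 15 back into bit 0):
  0x7C9E + 0x6F22 = 0x0EBC0
  0xEBC0 + 0xF85F = 0x1E41F → wrap carry → 0xE420
  0xE420 + 0xCB63 = 0x1AF83 → wrap carry → 0xAF84
  0xAF84 + 0x7FAE = 0x12F32 → wrap carry → 0x2F33
  0x2F33 + 0x1E80 = 0x04DB3
  0x4DB3 + 0x40CE = 0x08E81
One's-complement sum = 0x8E81.
Checksum = ~0x8E81 & 0xFFFF = 0x717E.

717E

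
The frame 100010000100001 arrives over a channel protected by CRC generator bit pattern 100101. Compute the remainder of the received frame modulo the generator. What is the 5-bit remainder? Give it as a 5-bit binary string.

Modulo-2 division of 100010000100001 by 100101:
  pos 0: 100010 XOR 100101 = 000111
  pos 3: 111000 XOR 100101 = 011101
  pos 4: 111011 XOR 100101 = 011110
  pos 5: 111100 XOR 100101 = 011001
  pos 6: 110010 XOR 100101 = 010111
  pos 7: 101110 XOR 100101 = 001011
  pos 9: 101101 XOR 100101 = 001000
Remainder = 01000 (nonzero — an error is detected).

01000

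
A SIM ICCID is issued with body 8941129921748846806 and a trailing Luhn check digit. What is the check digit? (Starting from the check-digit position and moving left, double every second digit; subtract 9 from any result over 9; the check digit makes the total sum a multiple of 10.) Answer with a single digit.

0

Partial digits right→left: 6 0 8 6 4 8 8 4 7 1 2 9 9 2 1 1 4 9 8
Double every second digit counting from the check-digit position (so the 1st, 3rd, 5th, ... of the partial from the right).
  doubled (with −9 where >9): 3 7 8 7 5 4 9 2 8 7 → sum 60
  kept as-is: 0 6 8 4 1 9 2 1 9 → sum 40
Total = 60 + 40 = 100.
Check digit = (10 − (100 mod 10)) mod 10 = 0.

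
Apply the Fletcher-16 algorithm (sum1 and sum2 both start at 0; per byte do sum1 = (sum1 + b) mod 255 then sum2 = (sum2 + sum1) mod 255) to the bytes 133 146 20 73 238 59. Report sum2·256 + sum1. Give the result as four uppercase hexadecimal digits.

439F

Running sums (mod 255):
  after byte 0 (133): sum1=133, sum2=133
  after byte 1 (146): sum1=24, sum2=157
  after byte 2 (20): sum1=44, sum2=201
  after byte 3 (73): sum1=117, sum2=63
  after byte 4 (238): sum1=100, sum2=163
  after byte 5 (59): sum1=159, sum2=67
Checksum = sum2·256 + sum1 = 67·256 + 159 = 17311 = 0x439F.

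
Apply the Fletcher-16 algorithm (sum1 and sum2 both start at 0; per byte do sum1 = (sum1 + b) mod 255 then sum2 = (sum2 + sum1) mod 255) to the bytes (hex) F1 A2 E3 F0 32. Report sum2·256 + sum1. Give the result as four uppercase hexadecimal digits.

049B

Running sums (mod 255):
  after byte 0 (F1): sum1=241, sum2=241
  after byte 1 (A2): sum1=148, sum2=134
  after byte 2 (E3): sum1=120, sum2=254
  after byte 3 (F0): sum1=105, sum2=104
  after byte 4 (32): sum1=155, sum2=4
Checksum = sum2·256 + sum1 = 4·256 + 155 = 1179 = 0x049B.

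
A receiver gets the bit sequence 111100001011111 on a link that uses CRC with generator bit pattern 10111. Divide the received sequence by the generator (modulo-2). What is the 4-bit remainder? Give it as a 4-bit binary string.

0000

Modulo-2 division of 111100001011111 by 10111:
  pos 0: 11110 XOR 10111 = 01001
  pos 1: 10010 XOR 10111 = 00101
  pos 3: 10100 XOR 10111 = 00011
  pos 6: 11101 XOR 10111 = 01010
  pos 7: 10101 XOR 10111 = 00010
  pos 10: 10111 XOR 10111 = 00000
Remainder = 0000 (zero — the frame passes the CRC check).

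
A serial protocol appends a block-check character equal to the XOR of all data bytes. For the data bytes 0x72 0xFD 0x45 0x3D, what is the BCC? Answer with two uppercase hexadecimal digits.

F7

XOR the bytes together:
  start with 0x72
  0x72 ⊕ 0xFD = 0x8F
  0x8F ⊕ 0x45 = 0xCA
  0xCA ⊕ 0x3D = 0xF7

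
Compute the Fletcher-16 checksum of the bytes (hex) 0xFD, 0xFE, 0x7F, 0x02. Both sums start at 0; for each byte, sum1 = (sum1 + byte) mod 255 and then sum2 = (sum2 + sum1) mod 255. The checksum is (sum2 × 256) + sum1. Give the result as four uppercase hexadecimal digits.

Running sums (mod 255):
  after byte 0 (0xFD): sum1=253, sum2=253
  after byte 1 (0xFE): sum1=252, sum2=250
  after byte 2 (0x7F): sum1=124, sum2=119
  after byte 3 (0x02): sum1=126, sum2=245
Checksum = sum2·256 + sum1 = 245·256 + 126 = 62846 = 0xF57E.

F57E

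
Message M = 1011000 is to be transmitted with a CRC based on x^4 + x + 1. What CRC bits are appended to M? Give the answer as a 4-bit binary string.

1001

Append 4 zeros: 10110000000. Divide by 10011 (XOR where the leading bit is 1):
  pos 0: 10110 XOR 10011 = 00101
  pos 2: 10100 XOR 10011 = 00111
  pos 4: 11100 XOR 10011 = 01111
  pos 5: 11110 XOR 10011 = 01101
  pos 6: 11010 XOR 10011 = 01001
Remainder (last 4 bits) = 1001. This is the CRC / FCS.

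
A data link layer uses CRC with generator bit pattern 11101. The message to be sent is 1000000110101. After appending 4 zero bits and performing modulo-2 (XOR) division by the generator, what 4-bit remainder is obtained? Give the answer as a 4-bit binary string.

Append 4 zeros: 10000001101010000. Divide by 11101 (XOR where the leading bit is 1):
  pos 0: 10000 XOR 11101 = 01101
  pos 1: 11010 XOR 11101 = 00111
  pos 3: 11101 XOR 11101 = 00000
  pos 8: 10101 XOR 11101 = 01000
  pos 9: 10000 XOR 11101 = 01101
  pos 10: 11010 XOR 11101 = 00111
  pos 12: 11100 XOR 11101 = 00001
Remainder (last 4 bits) = 0001. This is the CRC / FCS.

0001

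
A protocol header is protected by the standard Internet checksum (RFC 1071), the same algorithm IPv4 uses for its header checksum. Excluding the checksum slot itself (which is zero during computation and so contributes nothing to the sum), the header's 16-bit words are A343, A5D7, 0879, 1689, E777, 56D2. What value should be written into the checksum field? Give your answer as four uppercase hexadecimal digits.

5998

One's-complement addition (fold any carry out of bit 15 back into bit 0):
  0xA343 + 0xA5D7 = 0x1491A → wrap carry → 0x491B
  0x491B + 0x0879 = 0x05194
  0x5194 + 0x1689 = 0x0681D
  0x681D + 0xE777 = 0x14F94 → wrap carry → 0x4F95
  0x4F95 + 0x56D2 = 0x0A667
One's-complement sum = 0xA667.
Checksum = ~0xA667 & 0xFFFF = 0x5998.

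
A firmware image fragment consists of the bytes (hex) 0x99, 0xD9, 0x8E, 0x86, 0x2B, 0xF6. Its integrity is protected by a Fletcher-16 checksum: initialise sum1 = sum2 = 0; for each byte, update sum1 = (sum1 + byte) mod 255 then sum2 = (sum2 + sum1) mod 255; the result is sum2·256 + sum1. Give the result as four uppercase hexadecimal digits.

Running sums (mod 255):
  after byte 0 (0x99): sum1=153, sum2=153
  after byte 1 (0xD9): sum1=115, sum2=13
  after byte 2 (0x8E): sum1=2, sum2=15
  after byte 3 (0x86): sum1=136, sum2=151
  after byte 4 (0x2B): sum1=179, sum2=75
  after byte 5 (0xF6): sum1=170, sum2=245
Checksum = sum2·256 + sum1 = 245·256 + 170 = 62890 = 0xF5AA.

F5AA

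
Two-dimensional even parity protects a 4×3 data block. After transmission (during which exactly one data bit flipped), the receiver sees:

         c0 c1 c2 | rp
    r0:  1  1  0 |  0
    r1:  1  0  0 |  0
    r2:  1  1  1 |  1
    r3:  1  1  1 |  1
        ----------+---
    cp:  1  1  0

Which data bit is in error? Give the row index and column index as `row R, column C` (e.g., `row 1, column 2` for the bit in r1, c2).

Recompute each row's even parity and compare to rp:
  r0: data parity 0, sent rp 0 → ok
  r1: data parity 1, sent rp 0 → mismatch
  r2: data parity 1, sent rp 1 → ok
  r3: data parity 1, sent rp 1 → ok
Recompute each column's even parity and compare to cp:
  c0: data parity 0, sent cp 1 → mismatch
  c1: data parity 1, sent cp 1 → ok
  c2: data parity 0, sent cp 0 → ok
Exactly one row (r1) and one column (c0) fail → the flipped bit is at their intersection.

row 1, column 0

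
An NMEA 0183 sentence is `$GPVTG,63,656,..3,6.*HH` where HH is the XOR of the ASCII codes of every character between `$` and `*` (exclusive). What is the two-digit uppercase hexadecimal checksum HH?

49

XOR the ASCII codes of the payload characters:
  'G' = 0x47 → acc = 0x47
  'P' = 0x50 → acc = 0x17
  'V' = 0x56 → acc = 0x41
  'T' = 0x54 → acc = 0x15
  'G' = 0x47 → acc = 0x52
  ',' = 0x2C → acc = 0x7E
  '6' = 0x36 → acc = 0x48
  '3' = 0x33 → acc = 0x7B
  ',' = 0x2C → acc = 0x57
  '6' = 0x36 → acc = 0x61
  '5' = 0x35 → acc = 0x54
  '6' = 0x36 → acc = 0x62
  ',' = 0x2C → acc = 0x4E
  '.' = 0x2E → acc = 0x60
  '.' = 0x2E → acc = 0x4E
  '3' = 0x33 → acc = 0x7D
  ',' = 0x2C → acc = 0x51
  '6' = 0x36 → acc = 0x67
  '.' = 0x2E → acc = 0x49
Checksum = 0x49.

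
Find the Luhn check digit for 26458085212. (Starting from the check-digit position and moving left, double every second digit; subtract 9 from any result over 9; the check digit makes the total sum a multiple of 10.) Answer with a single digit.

9

Partial digits right→left: 2 1 2 5 8 0 8 5 4 6 2
Double every second digit counting from the check-digit position (so the 1st, 3rd, 5th, ... of the partial from the right).
  doubled (with −9 where >9): 4 4 7 7 8 4 → sum 34
  kept as-is: 1 5 0 5 6 → sum 17
Total = 34 + 17 = 51.
Check digit = (10 − (51 mod 10)) mod 10 = 9.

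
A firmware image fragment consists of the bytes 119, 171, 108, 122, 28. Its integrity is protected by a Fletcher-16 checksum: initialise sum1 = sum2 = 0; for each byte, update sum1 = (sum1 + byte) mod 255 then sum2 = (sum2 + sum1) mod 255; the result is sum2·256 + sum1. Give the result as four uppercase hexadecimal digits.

5A26

Running sums (mod 255):
  after byte 0 (119): sum1=119, sum2=119
  after byte 1 (171): sum1=35, sum2=154
  after byte 2 (108): sum1=143, sum2=42
  after byte 3 (122): sum1=10, sum2=52
  after byte 4 (28): sum1=38, sum2=90
Checksum = sum2·256 + sum1 = 90·256 + 38 = 23078 = 0x5A26.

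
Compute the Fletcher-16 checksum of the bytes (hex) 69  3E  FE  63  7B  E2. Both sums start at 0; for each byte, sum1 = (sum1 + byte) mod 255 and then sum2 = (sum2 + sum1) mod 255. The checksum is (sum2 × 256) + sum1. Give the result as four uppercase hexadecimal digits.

AF68

Running sums (mod 255):
  after byte 0 (69): sum1=105, sum2=105
  after byte 1 (3E): sum1=167, sum2=17
  after byte 2 (FE): sum1=166, sum2=183
  after byte 3 (63): sum1=10, sum2=193
  after byte 4 (7B): sum1=133, sum2=71
  after byte 5 (E2): sum1=104, sum2=175
Checksum = sum2·256 + sum1 = 175·256 + 104 = 44904 = 0xAF68.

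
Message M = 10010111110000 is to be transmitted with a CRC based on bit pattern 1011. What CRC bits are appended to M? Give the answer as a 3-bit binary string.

011

Append 3 zeros: 10010111110000000. Divide by 1011 (XOR where the leading bit is 1):
  pos 0: 1001 XOR 1011 = 0010
  pos 2: 1001 XOR 1011 = 0010
  pos 4: 1011 XOR 1011 = 0000
  pos 8: 1100 XOR 1011 = 0111
  pos 9: 1110 XOR 1011 = 0101
  pos 10: 1010 XOR 1011 = 0001
  pos 13: 1000 XOR 1011 = 0011
Remainder (last 3 bits) = 011. This is the CRC / FCS.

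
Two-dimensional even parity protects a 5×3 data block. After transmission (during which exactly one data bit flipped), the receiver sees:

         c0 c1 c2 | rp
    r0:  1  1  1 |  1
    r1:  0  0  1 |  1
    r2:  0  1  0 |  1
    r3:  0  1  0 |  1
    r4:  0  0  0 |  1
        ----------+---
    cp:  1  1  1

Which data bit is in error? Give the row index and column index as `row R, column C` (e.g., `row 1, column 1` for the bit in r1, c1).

Recompute each row's even parity and compare to rp:
  r0: data parity 1, sent rp 1 → ok
  r1: data parity 1, sent rp 1 → ok
  r2: data parity 1, sent rp 1 → ok
  r3: data parity 1, sent rp 1 → ok
  r4: data parity 0, sent rp 1 → mismatch
Recompute each column's even parity and compare to cp:
  c0: data parity 1, sent cp 1 → ok
  c1: data parity 1, sent cp 1 → ok
  c2: data parity 0, sent cp 1 → mismatch
Exactly one row (r4) and one column (c2) fail → the flipped bit is at their intersection.

row 4, column 2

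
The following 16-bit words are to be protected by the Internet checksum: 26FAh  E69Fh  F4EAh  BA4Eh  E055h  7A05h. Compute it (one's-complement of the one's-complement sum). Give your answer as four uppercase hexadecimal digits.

One's-complement addition (fold any carry out of bit 15 back into bit 0):
  0x26FA + 0xE69F = 0x10D99 → wrap carry → 0x0D9A
  0x0D9A + 0xF4EA = 0x10284 → wrap carry → 0x0285
  0x0285 + 0xBA4E = 0x0BCD3
  0xBCD3 + 0xE055 = 0x19D28 → wrap carry → 0x9D29
  0x9D29 + 0x7A05 = 0x1172E → wrap carry → 0x172F
One's-complement sum = 0x172F.
Checksum = ~0x172F & 0xFFFF = 0xE8D0.

E8D0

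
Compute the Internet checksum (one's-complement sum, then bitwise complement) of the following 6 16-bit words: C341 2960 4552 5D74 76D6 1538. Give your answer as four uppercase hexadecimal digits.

E488

One's-complement addition (fold any carry out of bit 15 back into bit 0):
  0xC341 + 0x2960 = 0x0ECA1
  0xECA1 + 0x4552 = 0x131F3 → wrap carry → 0x31F4
  0x31F4 + 0x5D74 = 0x08F68
  0x8F68 + 0x76D6 = 0x1063E → wrap carry → 0x063F
  0x063F + 0x1538 = 0x01B77
One's-complement sum = 0x1B77.
Checksum = ~0x1B77 & 0xFFFF = 0xE488.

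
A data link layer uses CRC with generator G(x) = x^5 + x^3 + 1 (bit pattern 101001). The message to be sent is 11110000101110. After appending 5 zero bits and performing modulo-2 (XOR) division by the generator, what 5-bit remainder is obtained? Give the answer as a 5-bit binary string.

11101

Append 5 zeros: 1111000010111000000. Divide by 101001 (XOR where the leading bit is 1):
  pos 0: 111100 XOR 101001 = 010101
  pos 1: 101010 XOR 101001 = 000011
  pos 5: 110101 XOR 101001 = 011100
  pos 6: 111001 XOR 101001 = 010000
  pos 7: 100001 XOR 101001 = 001000
  pos 9: 100000 XOR 101001 = 001001
  pos 11: 100100 XOR 101001 = 001101
  pos 13: 110100 XOR 101001 = 011101
Remainder (last 5 bits) = 11101. This is the CRC / FCS.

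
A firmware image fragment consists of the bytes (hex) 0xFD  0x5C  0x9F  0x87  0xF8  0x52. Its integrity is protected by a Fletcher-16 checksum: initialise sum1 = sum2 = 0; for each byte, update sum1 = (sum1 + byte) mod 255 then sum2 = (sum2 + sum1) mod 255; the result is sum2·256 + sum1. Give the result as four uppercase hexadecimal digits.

Running sums (mod 255):
  after byte 0 (0xFD): sum1=253, sum2=253
  after byte 1 (0x5C): sum1=90, sum2=88
  after byte 2 (0x9F): sum1=249, sum2=82
  after byte 3 (0x87): sum1=129, sum2=211
  after byte 4 (0xF8): sum1=122, sum2=78
  after byte 5 (0x52): sum1=204, sum2=27
Checksum = sum2·256 + sum1 = 27·256 + 204 = 7116 = 0x1BCC.

1BCC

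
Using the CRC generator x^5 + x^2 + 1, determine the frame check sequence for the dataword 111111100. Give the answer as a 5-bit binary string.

00111

Append 5 zeros: 11111110000000. Divide by 100101 (XOR where the leading bit is 1):
  pos 0: 111111 XOR 100101 = 011010
  pos 1: 110101 XOR 100101 = 010000
  pos 2: 100000 XOR 100101 = 000101
  pos 5: 101000 XOR 100101 = 001101
  pos 7: 110100 XOR 100101 = 010001
  pos 8: 100010 XOR 100101 = 000111
Remainder (last 5 bits) = 00111. This is the CRC / FCS.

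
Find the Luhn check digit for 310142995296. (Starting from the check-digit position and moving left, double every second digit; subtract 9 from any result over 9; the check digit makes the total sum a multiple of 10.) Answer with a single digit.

Partial digits right→left: 6 9 2 5 9 9 2 4 1 0 1 3
Double every second digit counting from the check-digit position (so the 1st, 3rd, 5th, ... of the partial from the right).
  doubled (with −9 where >9): 3 4 9 4 2 2 → sum 24
  kept as-is: 9 5 9 4 0 3 → sum 30
Total = 24 + 30 = 54.
Check digit = (10 − (54 mod 10)) mod 10 = 6.

6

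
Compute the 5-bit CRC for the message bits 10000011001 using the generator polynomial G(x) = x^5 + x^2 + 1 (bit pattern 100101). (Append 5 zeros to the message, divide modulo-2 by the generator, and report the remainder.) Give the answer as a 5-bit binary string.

01101

Append 5 zeros: 1000001100100000. Divide by 100101 (XOR where the leading bit is 1):
  pos 0: 100000 XOR 100101 = 000101
  pos 3: 101110 XOR 100101 = 001011
  pos 5: 101101 XOR 100101 = 001000
  pos 7: 100000 XOR 100101 = 000101
  pos 10: 101000 XOR 100101 = 001101
Remainder (last 5 bits) = 01101. This is the CRC / FCS.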